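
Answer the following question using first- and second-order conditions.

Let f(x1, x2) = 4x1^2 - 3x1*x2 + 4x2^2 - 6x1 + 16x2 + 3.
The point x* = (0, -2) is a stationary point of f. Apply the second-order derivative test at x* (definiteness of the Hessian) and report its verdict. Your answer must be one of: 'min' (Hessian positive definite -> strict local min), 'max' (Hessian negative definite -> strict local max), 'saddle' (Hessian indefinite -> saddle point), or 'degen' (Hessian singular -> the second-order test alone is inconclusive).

Compute the Hessian H = grad^2 f:
  H = [[8, -3], [-3, 8]]
Verify stationarity: grad f(x*) = H x* + g = (0, 0).
Eigenvalues of H: 5, 11.
Both eigenvalues > 0, so H is positive definite -> x* is a strict local min.

min


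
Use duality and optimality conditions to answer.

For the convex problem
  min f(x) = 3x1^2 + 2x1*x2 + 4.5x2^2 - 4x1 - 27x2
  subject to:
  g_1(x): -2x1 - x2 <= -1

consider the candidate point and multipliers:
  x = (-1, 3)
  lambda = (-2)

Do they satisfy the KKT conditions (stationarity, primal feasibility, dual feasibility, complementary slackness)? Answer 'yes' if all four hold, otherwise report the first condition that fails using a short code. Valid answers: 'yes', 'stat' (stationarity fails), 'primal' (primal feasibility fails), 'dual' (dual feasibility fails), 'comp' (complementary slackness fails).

Gradient of f: grad f(x) = Q x + c = (-4, -2)
Constraint values g_i(x) = a_i^T x - b_i:
  g_1((-1, 3)) = 0
Stationarity residual: grad f(x) + sum_i lambda_i a_i = (0, 0)
  -> stationarity OK
Primal feasibility (all g_i <= 0): OK
Dual feasibility (all lambda_i >= 0): FAILS
Complementary slackness (lambda_i * g_i(x) = 0 for all i): OK

Verdict: the first failing condition is dual_feasibility -> dual.

dual


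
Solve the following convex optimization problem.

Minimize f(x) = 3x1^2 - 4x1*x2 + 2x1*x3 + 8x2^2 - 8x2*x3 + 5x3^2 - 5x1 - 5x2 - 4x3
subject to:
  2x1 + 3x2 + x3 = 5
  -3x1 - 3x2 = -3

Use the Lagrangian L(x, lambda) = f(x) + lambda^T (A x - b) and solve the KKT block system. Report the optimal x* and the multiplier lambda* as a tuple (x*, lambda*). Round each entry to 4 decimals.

Form the Lagrangian:
  L(x, lambda) = (1/2) x^T Q x + c^T x + lambda^T (A x - b)
Stationarity (grad_x L = 0): Q x + c + A^T lambda = 0.
Primal feasibility: A x = b.

This gives the KKT block system:
  [ Q   A^T ] [ x     ]   [-c ]
  [ A    0  ] [ lambda ] = [ b ]

Solving the linear system:
  x*      = (-0.1333, 1.1333, 1.8667)
  lambda* = (-5.3333, -5.7556)
  f(x*)   = -1.5333

x* = (-0.1333, 1.1333, 1.8667), lambda* = (-5.3333, -5.7556)


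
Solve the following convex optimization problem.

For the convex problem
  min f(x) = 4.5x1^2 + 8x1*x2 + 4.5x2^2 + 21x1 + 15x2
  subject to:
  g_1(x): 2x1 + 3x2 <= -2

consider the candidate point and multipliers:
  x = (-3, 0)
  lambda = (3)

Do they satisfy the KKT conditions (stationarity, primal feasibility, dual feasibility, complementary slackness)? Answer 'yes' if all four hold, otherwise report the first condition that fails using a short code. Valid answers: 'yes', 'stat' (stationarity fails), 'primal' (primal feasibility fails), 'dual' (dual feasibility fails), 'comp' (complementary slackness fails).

Gradient of f: grad f(x) = Q x + c = (-6, -9)
Constraint values g_i(x) = a_i^T x - b_i:
  g_1((-3, 0)) = -4
Stationarity residual: grad f(x) + sum_i lambda_i a_i = (0, 0)
  -> stationarity OK
Primal feasibility (all g_i <= 0): OK
Dual feasibility (all lambda_i >= 0): OK
Complementary slackness (lambda_i * g_i(x) = 0 for all i): FAILS

Verdict: the first failing condition is complementary_slackness -> comp.

comp


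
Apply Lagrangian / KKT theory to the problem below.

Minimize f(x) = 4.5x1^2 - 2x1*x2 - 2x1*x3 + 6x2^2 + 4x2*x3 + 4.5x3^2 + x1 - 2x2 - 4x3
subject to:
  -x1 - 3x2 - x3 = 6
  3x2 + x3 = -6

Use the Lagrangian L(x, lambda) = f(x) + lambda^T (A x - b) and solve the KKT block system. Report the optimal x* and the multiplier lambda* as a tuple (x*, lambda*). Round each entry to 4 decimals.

Form the Lagrangian:
  L(x, lambda) = (1/2) x^T Q x + c^T x + lambda^T (A x - b)
Stationarity (grad_x L = 0): Q x + c + A^T lambda = 0.
Primal feasibility: A x = b.

This gives the KKT block system:
  [ Q   A^T ] [ x     ]   [-c ]
  [ A    0  ] [ lambda ] = [ b ]

Solving the linear system:
  x*      = (0, -2.1449, 0.4348)
  lambda* = (4.4203, 13.087)
  f(x*)   = 27.2754

x* = (0, -2.1449, 0.4348), lambda* = (4.4203, 13.087)


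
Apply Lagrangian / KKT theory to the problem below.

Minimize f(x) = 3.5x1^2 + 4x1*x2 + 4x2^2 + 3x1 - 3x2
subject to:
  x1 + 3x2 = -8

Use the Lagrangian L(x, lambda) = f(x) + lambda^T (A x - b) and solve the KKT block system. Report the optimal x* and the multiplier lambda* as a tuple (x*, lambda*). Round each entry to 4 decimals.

Form the Lagrangian:
  L(x, lambda) = (1/2) x^T Q x + c^T x + lambda^T (A x - b)
Stationarity (grad_x L = 0): Q x + c + A^T lambda = 0.
Primal feasibility: A x = b.

This gives the KKT block system:
  [ Q   A^T ] [ x     ]   [-c ]
  [ A    0  ] [ lambda ] = [ b ]

Solving the linear system:
  x*      = (-0.0851, -2.6383)
  lambda* = (8.1489)
  f(x*)   = 36.4255

x* = (-0.0851, -2.6383), lambda* = (8.1489)


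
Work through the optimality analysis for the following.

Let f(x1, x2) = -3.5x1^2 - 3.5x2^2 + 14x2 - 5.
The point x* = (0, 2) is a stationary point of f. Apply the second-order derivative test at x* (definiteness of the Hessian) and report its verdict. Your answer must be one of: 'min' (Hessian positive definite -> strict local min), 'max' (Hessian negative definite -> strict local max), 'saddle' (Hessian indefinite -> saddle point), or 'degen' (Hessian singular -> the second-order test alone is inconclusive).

Compute the Hessian H = grad^2 f:
  H = [[-7, 0], [0, -7]]
Verify stationarity: grad f(x*) = H x* + g = (0, 0).
Eigenvalues of H: -7, -7.
Both eigenvalues < 0, so H is negative definite -> x* is a strict local max.

max


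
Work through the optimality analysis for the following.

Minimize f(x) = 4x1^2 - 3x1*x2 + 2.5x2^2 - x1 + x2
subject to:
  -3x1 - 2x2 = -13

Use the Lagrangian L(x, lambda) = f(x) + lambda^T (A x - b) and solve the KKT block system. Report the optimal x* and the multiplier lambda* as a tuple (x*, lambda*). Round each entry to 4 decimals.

Form the Lagrangian:
  L(x, lambda) = (1/2) x^T Q x + c^T x + lambda^T (A x - b)
Stationarity (grad_x L = 0): Q x + c + A^T lambda = 0.
Primal feasibility: A x = b.

This gives the KKT block system:
  [ Q   A^T ] [ x     ]   [-c ]
  [ A    0  ] [ lambda ] = [ b ]

Solving the linear system:
  x*      = (2.5044, 2.7434)
  lambda* = (3.6018)
  f(x*)   = 23.531

x* = (2.5044, 2.7434), lambda* = (3.6018)


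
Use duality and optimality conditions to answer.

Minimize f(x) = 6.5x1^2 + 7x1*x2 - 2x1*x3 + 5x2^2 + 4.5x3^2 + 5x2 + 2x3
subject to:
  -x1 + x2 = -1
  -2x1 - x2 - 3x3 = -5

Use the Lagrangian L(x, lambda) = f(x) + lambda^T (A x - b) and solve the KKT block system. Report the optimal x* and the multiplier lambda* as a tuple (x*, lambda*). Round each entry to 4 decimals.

Form the Lagrangian:
  L(x, lambda) = (1/2) x^T Q x + c^T x + lambda^T (A x - b)
Stationarity (grad_x L = 0): Q x + c + A^T lambda = 0.
Primal feasibility: A x = b.

This gives the KKT block system:
  [ Q   A^T ] [ x     ]   [-c ]
  [ A    0  ] [ lambda ] = [ b ]

Solving the linear system:
  x*      = (0.72, -0.28, 1.28)
  lambda* = (-3.2133, 4.0267)
  f(x*)   = 9.04

x* = (0.72, -0.28, 1.28), lambda* = (-3.2133, 4.0267)


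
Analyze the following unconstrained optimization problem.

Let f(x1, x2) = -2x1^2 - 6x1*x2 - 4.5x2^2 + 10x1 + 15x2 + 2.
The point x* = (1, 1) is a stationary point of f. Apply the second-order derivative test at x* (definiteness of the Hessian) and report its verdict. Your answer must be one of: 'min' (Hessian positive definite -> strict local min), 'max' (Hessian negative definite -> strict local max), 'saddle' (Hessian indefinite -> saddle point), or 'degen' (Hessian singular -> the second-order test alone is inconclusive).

Compute the Hessian H = grad^2 f:
  H = [[-4, -6], [-6, -9]]
Verify stationarity: grad f(x*) = H x* + g = (0, 0).
Eigenvalues of H: -13, 0.
H has a zero eigenvalue (singular; negative semidefinite but not definite), so H is neither positive definite, negative definite, nor indefinite. The second-order test alone is inconclusive -> degen.
(Indeed, f is constant along the null direction of H through x*, so x* is not a strict local extremum.)

degen


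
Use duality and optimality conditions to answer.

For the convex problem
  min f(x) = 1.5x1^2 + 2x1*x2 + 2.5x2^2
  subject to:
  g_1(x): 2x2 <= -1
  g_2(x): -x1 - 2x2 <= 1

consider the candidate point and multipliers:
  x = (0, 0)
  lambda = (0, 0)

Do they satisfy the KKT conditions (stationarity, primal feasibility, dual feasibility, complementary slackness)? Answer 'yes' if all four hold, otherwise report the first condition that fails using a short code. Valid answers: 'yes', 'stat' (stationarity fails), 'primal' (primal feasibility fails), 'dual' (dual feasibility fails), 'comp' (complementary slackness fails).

Gradient of f: grad f(x) = Q x + c = (0, 0)
Constraint values g_i(x) = a_i^T x - b_i:
  g_1((0, 0)) = 1
  g_2((0, 0)) = -1
Stationarity residual: grad f(x) + sum_i lambda_i a_i = (0, 0)
  -> stationarity OK
Primal feasibility (all g_i <= 0): FAILS
Dual feasibility (all lambda_i >= 0): OK
Complementary slackness (lambda_i * g_i(x) = 0 for all i): OK

Verdict: the first failing condition is primal_feasibility -> primal.

primal


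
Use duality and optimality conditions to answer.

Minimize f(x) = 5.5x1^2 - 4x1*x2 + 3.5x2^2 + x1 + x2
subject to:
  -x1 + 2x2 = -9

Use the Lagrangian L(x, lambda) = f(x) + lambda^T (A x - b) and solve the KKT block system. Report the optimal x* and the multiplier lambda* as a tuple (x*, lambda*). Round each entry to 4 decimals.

Form the Lagrangian:
  L(x, lambda) = (1/2) x^T Q x + c^T x + lambda^T (A x - b)
Stationarity (grad_x L = 0): Q x + c + A^T lambda = 0.
Primal feasibility: A x = b.

This gives the KKT block system:
  [ Q   A^T ] [ x     ]   [-c ]
  [ A    0  ] [ lambda ] = [ b ]

Solving the linear system:
  x*      = (-0.4286, -4.7143)
  lambda* = (15.1429)
  f(x*)   = 65.5714

x* = (-0.4286, -4.7143), lambda* = (15.1429)


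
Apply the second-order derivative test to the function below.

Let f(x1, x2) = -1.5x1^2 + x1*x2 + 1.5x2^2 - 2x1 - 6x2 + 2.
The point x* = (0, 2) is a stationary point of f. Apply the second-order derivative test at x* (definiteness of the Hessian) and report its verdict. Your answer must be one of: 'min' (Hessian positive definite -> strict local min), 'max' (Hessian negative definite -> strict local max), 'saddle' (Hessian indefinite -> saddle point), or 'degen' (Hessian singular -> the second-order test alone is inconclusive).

Compute the Hessian H = grad^2 f:
  H = [[-3, 1], [1, 3]]
Verify stationarity: grad f(x*) = H x* + g = (0, 0).
Eigenvalues of H: -3.1623, 3.1623.
Eigenvalues have mixed signs, so H is indefinite -> x* is a saddle point.

saddle


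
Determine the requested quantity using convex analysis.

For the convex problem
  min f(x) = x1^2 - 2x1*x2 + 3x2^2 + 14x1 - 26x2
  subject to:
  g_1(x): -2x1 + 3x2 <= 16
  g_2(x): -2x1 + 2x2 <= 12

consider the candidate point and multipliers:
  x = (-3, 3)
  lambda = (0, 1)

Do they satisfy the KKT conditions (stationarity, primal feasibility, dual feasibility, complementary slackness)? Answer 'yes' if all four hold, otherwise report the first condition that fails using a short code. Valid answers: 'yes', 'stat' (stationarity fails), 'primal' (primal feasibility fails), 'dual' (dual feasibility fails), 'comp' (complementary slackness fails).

Gradient of f: grad f(x) = Q x + c = (2, -2)
Constraint values g_i(x) = a_i^T x - b_i:
  g_1((-3, 3)) = -1
  g_2((-3, 3)) = 0
Stationarity residual: grad f(x) + sum_i lambda_i a_i = (0, 0)
  -> stationarity OK
Primal feasibility (all g_i <= 0): OK
Dual feasibility (all lambda_i >= 0): OK
Complementary slackness (lambda_i * g_i(x) = 0 for all i): OK

Verdict: yes, KKT holds.

yes


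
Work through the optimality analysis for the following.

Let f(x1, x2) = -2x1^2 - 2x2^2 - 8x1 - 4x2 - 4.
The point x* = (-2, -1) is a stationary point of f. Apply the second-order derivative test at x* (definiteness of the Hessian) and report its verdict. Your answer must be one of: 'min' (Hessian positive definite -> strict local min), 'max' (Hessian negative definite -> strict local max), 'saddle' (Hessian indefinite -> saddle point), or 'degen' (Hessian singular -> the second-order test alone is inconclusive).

Compute the Hessian H = grad^2 f:
  H = [[-4, 0], [0, -4]]
Verify stationarity: grad f(x*) = H x* + g = (0, 0).
Eigenvalues of H: -4, -4.
Both eigenvalues < 0, so H is negative definite -> x* is a strict local max.

max


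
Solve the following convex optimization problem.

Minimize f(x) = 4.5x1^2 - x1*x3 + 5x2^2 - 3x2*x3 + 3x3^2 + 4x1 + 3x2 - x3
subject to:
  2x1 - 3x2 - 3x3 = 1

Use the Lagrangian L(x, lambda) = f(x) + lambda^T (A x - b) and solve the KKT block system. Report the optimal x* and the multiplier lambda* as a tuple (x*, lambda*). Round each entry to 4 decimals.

Form the Lagrangian:
  L(x, lambda) = (1/2) x^T Q x + c^T x + lambda^T (A x - b)
Stationarity (grad_x L = 0): Q x + c + A^T lambda = 0.
Primal feasibility: A x = b.

This gives the KKT block system:
  [ Q   A^T ] [ x     ]   [-c ]
  [ A    0  ] [ lambda ] = [ b ]

Solving the linear system:
  x*      = (-0.4267, -0.4152, -0.2026)
  lambda* = (-0.1812)
  f(x*)   = -1.2842

x* = (-0.4267, -0.4152, -0.2026), lambda* = (-0.1812)


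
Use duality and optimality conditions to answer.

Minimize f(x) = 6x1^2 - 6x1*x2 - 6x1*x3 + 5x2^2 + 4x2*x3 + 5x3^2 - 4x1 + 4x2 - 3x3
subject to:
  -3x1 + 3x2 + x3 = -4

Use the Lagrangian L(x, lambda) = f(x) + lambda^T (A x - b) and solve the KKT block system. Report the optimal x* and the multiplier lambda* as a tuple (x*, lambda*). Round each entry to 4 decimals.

Form the Lagrangian:
  L(x, lambda) = (1/2) x^T Q x + c^T x + lambda^T (A x - b)
Stationarity (grad_x L = 0): Q x + c + A^T lambda = 0.
Primal feasibility: A x = b.

This gives the KKT block system:
  [ Q   A^T ] [ x     ]   [-c ]
  [ A    0  ] [ lambda ] = [ b ]

Solving the linear system:
  x*      = (0.8515, -0.8, 0.9545)
  lambda* = (1.7636)
  f(x*)   = -1.2076

x* = (0.8515, -0.8, 0.9545), lambda* = (1.7636)


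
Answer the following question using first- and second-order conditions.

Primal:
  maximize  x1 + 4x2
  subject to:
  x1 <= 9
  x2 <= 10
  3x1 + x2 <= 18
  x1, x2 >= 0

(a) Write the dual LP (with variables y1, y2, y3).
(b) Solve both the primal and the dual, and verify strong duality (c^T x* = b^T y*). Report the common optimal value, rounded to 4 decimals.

The standard primal-dual pair for 'max c^T x s.t. A x <= b, x >= 0' is:
  Dual:  min b^T y  s.t.  A^T y >= c,  y >= 0.

So the dual LP is:
  minimize  9y1 + 10y2 + 18y3
  subject to:
    y1 + 3y3 >= 1
    y2 + y3 >= 4
    y1, y2, y3 >= 0

Solving the primal: x* = (2.6667, 10).
  primal value c^T x* = 42.6667.
Solving the dual: y* = (0, 3.6667, 0.3333).
  dual value b^T y* = 42.6667.
Strong duality: c^T x* = b^T y*. Confirmed.

42.6667


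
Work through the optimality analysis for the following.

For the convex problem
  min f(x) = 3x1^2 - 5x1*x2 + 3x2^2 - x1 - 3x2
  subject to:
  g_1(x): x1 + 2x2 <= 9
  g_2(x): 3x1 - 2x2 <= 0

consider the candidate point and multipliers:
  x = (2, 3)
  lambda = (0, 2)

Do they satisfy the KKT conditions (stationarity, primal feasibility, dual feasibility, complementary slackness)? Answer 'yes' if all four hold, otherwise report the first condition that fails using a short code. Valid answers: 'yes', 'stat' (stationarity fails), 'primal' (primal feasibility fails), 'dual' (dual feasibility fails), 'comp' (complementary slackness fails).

Gradient of f: grad f(x) = Q x + c = (-4, 5)
Constraint values g_i(x) = a_i^T x - b_i:
  g_1((2, 3)) = -1
  g_2((2, 3)) = 0
Stationarity residual: grad f(x) + sum_i lambda_i a_i = (2, 1)
  -> stationarity FAILS
Primal feasibility (all g_i <= 0): OK
Dual feasibility (all lambda_i >= 0): OK
Complementary slackness (lambda_i * g_i(x) = 0 for all i): OK

Verdict: the first failing condition is stationarity -> stat.

stat


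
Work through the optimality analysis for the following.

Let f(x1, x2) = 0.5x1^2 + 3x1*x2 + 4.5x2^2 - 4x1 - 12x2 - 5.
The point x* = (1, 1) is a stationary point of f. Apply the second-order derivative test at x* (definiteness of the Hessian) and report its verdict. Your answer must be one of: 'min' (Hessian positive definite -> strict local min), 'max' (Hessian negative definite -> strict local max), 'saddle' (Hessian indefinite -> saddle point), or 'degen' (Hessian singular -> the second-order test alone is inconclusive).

Compute the Hessian H = grad^2 f:
  H = [[1, 3], [3, 9]]
Verify stationarity: grad f(x*) = H x* + g = (0, 0).
Eigenvalues of H: 0, 10.
H has a zero eigenvalue (singular; positive semidefinite but not definite), so H is neither positive definite, negative definite, nor indefinite. The second-order test alone is inconclusive -> degen.
(Indeed, f is constant along the null direction of H through x*, so x* is not a strict local extremum.)

degen


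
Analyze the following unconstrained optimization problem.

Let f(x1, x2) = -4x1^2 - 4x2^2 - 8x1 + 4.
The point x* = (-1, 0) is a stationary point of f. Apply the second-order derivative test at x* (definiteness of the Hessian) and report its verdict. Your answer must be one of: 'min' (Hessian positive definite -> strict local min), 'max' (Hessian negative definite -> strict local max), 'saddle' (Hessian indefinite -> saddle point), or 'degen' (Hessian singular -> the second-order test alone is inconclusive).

Compute the Hessian H = grad^2 f:
  H = [[-8, 0], [0, -8]]
Verify stationarity: grad f(x*) = H x* + g = (0, 0).
Eigenvalues of H: -8, -8.
Both eigenvalues < 0, so H is negative definite -> x* is a strict local max.

max


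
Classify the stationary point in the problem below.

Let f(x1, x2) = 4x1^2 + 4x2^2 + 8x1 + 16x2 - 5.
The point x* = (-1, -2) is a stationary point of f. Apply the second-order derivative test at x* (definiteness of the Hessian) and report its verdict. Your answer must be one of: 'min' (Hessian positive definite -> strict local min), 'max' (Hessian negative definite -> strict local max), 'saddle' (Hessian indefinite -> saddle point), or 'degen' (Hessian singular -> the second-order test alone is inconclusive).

Compute the Hessian H = grad^2 f:
  H = [[8, 0], [0, 8]]
Verify stationarity: grad f(x*) = H x* + g = (0, 0).
Eigenvalues of H: 8, 8.
Both eigenvalues > 0, so H is positive definite -> x* is a strict local min.

min


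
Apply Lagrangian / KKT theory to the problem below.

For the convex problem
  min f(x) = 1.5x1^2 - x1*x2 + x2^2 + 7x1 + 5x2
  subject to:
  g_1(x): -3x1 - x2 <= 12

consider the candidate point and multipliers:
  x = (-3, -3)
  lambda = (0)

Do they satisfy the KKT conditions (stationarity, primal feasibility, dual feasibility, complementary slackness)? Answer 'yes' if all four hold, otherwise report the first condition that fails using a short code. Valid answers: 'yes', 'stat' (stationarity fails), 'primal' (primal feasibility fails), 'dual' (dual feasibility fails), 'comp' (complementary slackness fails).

Gradient of f: grad f(x) = Q x + c = (1, 2)
Constraint values g_i(x) = a_i^T x - b_i:
  g_1((-3, -3)) = 0
Stationarity residual: grad f(x) + sum_i lambda_i a_i = (1, 2)
  -> stationarity FAILS
Primal feasibility (all g_i <= 0): OK
Dual feasibility (all lambda_i >= 0): OK
Complementary slackness (lambda_i * g_i(x) = 0 for all i): OK

Verdict: the first failing condition is stationarity -> stat.

stat


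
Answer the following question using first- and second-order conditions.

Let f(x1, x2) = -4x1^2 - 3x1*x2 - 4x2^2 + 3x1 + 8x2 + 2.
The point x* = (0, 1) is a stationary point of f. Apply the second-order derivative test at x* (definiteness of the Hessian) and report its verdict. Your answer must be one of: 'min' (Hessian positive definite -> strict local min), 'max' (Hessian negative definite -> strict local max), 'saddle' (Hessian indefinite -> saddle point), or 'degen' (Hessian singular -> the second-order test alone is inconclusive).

Compute the Hessian H = grad^2 f:
  H = [[-8, -3], [-3, -8]]
Verify stationarity: grad f(x*) = H x* + g = (0, 0).
Eigenvalues of H: -11, -5.
Both eigenvalues < 0, so H is negative definite -> x* is a strict local max.

max


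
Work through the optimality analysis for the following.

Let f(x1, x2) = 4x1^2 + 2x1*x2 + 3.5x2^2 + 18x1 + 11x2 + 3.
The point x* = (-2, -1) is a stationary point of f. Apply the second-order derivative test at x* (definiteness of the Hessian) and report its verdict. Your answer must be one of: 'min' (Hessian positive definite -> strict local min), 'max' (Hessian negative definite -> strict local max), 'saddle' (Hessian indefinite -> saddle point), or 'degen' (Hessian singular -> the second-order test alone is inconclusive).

Compute the Hessian H = grad^2 f:
  H = [[8, 2], [2, 7]]
Verify stationarity: grad f(x*) = H x* + g = (0, 0).
Eigenvalues of H: 5.4384, 9.5616.
Both eigenvalues > 0, so H is positive definite -> x* is a strict local min.

min


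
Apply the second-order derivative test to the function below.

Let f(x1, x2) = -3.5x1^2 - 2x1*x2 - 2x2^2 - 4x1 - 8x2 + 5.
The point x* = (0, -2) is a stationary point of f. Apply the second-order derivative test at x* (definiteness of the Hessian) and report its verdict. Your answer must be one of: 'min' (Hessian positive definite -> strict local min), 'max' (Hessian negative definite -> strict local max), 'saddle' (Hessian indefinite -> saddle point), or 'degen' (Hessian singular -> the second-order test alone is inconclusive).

Compute the Hessian H = grad^2 f:
  H = [[-7, -2], [-2, -4]]
Verify stationarity: grad f(x*) = H x* + g = (0, 0).
Eigenvalues of H: -8, -3.
Both eigenvalues < 0, so H is negative definite -> x* is a strict local max.

max


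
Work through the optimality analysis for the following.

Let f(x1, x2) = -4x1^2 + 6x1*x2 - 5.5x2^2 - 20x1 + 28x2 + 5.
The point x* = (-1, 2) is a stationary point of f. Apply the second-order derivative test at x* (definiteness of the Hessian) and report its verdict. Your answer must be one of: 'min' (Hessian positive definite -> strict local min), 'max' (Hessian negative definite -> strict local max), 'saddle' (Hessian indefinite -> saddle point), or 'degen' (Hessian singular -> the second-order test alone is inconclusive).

Compute the Hessian H = grad^2 f:
  H = [[-8, 6], [6, -11]]
Verify stationarity: grad f(x*) = H x* + g = (0, 0).
Eigenvalues of H: -15.6847, -3.3153.
Both eigenvalues < 0, so H is negative definite -> x* is a strict local max.

max


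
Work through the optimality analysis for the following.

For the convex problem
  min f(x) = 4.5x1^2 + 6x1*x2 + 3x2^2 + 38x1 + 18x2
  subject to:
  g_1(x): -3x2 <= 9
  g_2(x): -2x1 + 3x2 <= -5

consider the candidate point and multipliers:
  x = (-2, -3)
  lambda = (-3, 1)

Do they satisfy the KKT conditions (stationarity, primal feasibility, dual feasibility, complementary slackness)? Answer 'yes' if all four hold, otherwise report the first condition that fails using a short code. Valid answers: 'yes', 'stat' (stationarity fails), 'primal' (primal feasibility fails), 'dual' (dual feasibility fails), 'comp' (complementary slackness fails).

Gradient of f: grad f(x) = Q x + c = (2, -12)
Constraint values g_i(x) = a_i^T x - b_i:
  g_1((-2, -3)) = 0
  g_2((-2, -3)) = 0
Stationarity residual: grad f(x) + sum_i lambda_i a_i = (0, 0)
  -> stationarity OK
Primal feasibility (all g_i <= 0): OK
Dual feasibility (all lambda_i >= 0): FAILS
Complementary slackness (lambda_i * g_i(x) = 0 for all i): OK

Verdict: the first failing condition is dual_feasibility -> dual.

dual


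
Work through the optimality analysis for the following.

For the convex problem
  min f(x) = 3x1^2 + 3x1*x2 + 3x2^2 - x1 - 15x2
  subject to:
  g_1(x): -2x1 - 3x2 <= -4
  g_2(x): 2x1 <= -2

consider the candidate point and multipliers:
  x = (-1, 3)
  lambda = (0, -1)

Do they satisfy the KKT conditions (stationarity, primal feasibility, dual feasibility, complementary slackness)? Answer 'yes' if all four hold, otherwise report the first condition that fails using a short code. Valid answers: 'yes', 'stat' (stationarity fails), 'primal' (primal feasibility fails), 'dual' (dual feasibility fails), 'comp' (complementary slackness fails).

Gradient of f: grad f(x) = Q x + c = (2, 0)
Constraint values g_i(x) = a_i^T x - b_i:
  g_1((-1, 3)) = -3
  g_2((-1, 3)) = 0
Stationarity residual: grad f(x) + sum_i lambda_i a_i = (0, 0)
  -> stationarity OK
Primal feasibility (all g_i <= 0): OK
Dual feasibility (all lambda_i >= 0): FAILS
Complementary slackness (lambda_i * g_i(x) = 0 for all i): OK

Verdict: the first failing condition is dual_feasibility -> dual.

dual


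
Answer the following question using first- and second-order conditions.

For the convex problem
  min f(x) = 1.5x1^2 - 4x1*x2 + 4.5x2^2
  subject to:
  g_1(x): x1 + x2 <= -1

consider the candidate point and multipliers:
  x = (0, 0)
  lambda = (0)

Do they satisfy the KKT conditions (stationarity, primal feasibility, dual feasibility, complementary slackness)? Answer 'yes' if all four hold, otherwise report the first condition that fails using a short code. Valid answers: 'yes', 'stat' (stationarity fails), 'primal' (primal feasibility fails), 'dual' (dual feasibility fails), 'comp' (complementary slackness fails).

Gradient of f: grad f(x) = Q x + c = (0, 0)
Constraint values g_i(x) = a_i^T x - b_i:
  g_1((0, 0)) = 1
Stationarity residual: grad f(x) + sum_i lambda_i a_i = (0, 0)
  -> stationarity OK
Primal feasibility (all g_i <= 0): FAILS
Dual feasibility (all lambda_i >= 0): OK
Complementary slackness (lambda_i * g_i(x) = 0 for all i): OK

Verdict: the first failing condition is primal_feasibility -> primal.

primal


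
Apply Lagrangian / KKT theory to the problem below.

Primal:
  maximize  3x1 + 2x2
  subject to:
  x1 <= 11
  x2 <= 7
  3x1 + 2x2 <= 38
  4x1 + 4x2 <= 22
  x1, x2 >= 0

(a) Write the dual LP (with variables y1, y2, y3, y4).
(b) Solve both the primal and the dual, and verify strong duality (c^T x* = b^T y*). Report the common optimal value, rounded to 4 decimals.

The standard primal-dual pair for 'max c^T x s.t. A x <= b, x >= 0' is:
  Dual:  min b^T y  s.t.  A^T y >= c,  y >= 0.

So the dual LP is:
  minimize  11y1 + 7y2 + 38y3 + 22y4
  subject to:
    y1 + 3y3 + 4y4 >= 3
    y2 + 2y3 + 4y4 >= 2
    y1, y2, y3, y4 >= 0

Solving the primal: x* = (5.5, 0).
  primal value c^T x* = 16.5.
Solving the dual: y* = (0, 0, 0, 0.75).
  dual value b^T y* = 16.5.
Strong duality: c^T x* = b^T y*. Confirmed.

16.5


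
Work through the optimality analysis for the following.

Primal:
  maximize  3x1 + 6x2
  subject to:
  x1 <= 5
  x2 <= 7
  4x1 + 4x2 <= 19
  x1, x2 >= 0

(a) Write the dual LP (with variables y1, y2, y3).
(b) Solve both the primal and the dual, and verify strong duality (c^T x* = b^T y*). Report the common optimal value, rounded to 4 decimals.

The standard primal-dual pair for 'max c^T x s.t. A x <= b, x >= 0' is:
  Dual:  min b^T y  s.t.  A^T y >= c,  y >= 0.

So the dual LP is:
  minimize  5y1 + 7y2 + 19y3
  subject to:
    y1 + 4y3 >= 3
    y2 + 4y3 >= 6
    y1, y2, y3 >= 0

Solving the primal: x* = (0, 4.75).
  primal value c^T x* = 28.5.
Solving the dual: y* = (0, 0, 1.5).
  dual value b^T y* = 28.5.
Strong duality: c^T x* = b^T y*. Confirmed.

28.5


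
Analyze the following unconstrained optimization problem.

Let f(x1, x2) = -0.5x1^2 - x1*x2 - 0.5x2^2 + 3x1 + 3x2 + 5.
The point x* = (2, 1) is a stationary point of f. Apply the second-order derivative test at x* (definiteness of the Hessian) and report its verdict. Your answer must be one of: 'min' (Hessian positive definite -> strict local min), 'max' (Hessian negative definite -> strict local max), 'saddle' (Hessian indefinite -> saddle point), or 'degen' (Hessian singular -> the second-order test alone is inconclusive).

Compute the Hessian H = grad^2 f:
  H = [[-1, -1], [-1, -1]]
Verify stationarity: grad f(x*) = H x* + g = (0, 0).
Eigenvalues of H: -2, 0.
H has a zero eigenvalue (singular; negative semidefinite but not definite), so H is neither positive definite, negative definite, nor indefinite. The second-order test alone is inconclusive -> degen.
(Indeed, f is constant along the null direction of H through x*, so x* is not a strict local extremum.)

degen


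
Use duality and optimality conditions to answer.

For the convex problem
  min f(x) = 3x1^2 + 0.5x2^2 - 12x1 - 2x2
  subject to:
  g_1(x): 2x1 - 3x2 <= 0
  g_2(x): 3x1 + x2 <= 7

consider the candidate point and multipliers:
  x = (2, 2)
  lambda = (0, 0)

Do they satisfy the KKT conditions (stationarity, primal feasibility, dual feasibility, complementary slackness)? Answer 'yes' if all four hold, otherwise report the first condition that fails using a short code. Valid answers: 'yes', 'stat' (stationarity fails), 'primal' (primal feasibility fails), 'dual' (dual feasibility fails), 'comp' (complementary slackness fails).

Gradient of f: grad f(x) = Q x + c = (0, 0)
Constraint values g_i(x) = a_i^T x - b_i:
  g_1((2, 2)) = -2
  g_2((2, 2)) = 1
Stationarity residual: grad f(x) + sum_i lambda_i a_i = (0, 0)
  -> stationarity OK
Primal feasibility (all g_i <= 0): FAILS
Dual feasibility (all lambda_i >= 0): OK
Complementary slackness (lambda_i * g_i(x) = 0 for all i): OK

Verdict: the first failing condition is primal_feasibility -> primal.

primal


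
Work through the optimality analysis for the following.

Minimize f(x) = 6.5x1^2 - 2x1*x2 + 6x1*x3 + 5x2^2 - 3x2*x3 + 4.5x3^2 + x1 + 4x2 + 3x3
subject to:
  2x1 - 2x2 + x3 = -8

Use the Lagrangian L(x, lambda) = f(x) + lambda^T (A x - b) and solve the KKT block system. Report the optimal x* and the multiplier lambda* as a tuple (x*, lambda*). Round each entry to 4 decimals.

Form the Lagrangian:
  L(x, lambda) = (1/2) x^T Q x + c^T x + lambda^T (A x - b)
Stationarity (grad_x L = 0): Q x + c + A^T lambda = 0.
Primal feasibility: A x = b.

This gives the KKT block system:
  [ Q   A^T ] [ x     ]   [-c ]
  [ A    0  ] [ lambda ] = [ b ]

Solving the linear system:
  x*      = (-1.9867, 2.0667, 0.1067)
  lambda* = (14.16)
  f(x*)   = 59.94

x* = (-1.9867, 2.0667, 0.1067), lambda* = (14.16)


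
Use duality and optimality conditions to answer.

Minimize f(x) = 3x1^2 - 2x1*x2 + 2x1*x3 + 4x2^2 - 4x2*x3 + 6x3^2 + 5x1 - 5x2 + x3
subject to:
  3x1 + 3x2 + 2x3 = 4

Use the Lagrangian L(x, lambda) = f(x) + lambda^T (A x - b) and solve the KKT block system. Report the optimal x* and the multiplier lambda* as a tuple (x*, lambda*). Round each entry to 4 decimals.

Form the Lagrangian:
  L(x, lambda) = (1/2) x^T Q x + c^T x + lambda^T (A x - b)
Stationarity (grad_x L = 0): Q x + c + A^T lambda = 0.
Primal feasibility: A x = b.

This gives the KKT block system:
  [ Q   A^T ] [ x     ]   [-c ]
  [ A    0  ] [ lambda ] = [ b ]

Solving the linear system:
  x*      = (-0.1536, 1.166, 0.4814)
  lambda* = (-0.9031)
  f(x*)   = -1.2521

x* = (-0.1536, 1.166, 0.4814), lambda* = (-0.9031)


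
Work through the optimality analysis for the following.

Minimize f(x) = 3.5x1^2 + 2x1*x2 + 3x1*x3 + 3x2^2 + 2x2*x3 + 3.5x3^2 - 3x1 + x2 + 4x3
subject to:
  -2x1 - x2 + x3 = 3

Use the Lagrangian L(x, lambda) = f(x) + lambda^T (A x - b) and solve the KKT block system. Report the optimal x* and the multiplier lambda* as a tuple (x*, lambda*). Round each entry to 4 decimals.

Form the Lagrangian:
  L(x, lambda) = (1/2) x^T Q x + c^T x + lambda^T (A x - b)
Stationarity (grad_x L = 0): Q x + c + A^T lambda = 0.
Primal feasibility: A x = b.

This gives the KKT block system:
  [ Q   A^T ] [ x     ]   [-c ]
  [ A    0  ] [ lambda ] = [ b ]

Solving the linear system:
  x*      = (-0.8, -0.8, 0.6)
  lambda* = (-4.2)
  f(x*)   = 8.3

x* = (-0.8, -0.8, 0.6), lambda* = (-4.2)


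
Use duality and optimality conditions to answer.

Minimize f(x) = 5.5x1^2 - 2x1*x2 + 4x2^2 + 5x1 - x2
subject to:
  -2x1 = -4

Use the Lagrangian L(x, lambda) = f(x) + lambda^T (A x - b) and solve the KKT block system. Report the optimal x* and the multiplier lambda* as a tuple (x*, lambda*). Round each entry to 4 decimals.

Form the Lagrangian:
  L(x, lambda) = (1/2) x^T Q x + c^T x + lambda^T (A x - b)
Stationarity (grad_x L = 0): Q x + c + A^T lambda = 0.
Primal feasibility: A x = b.

This gives the KKT block system:
  [ Q   A^T ] [ x     ]   [-c ]
  [ A    0  ] [ lambda ] = [ b ]

Solving the linear system:
  x*      = (2, 0.625)
  lambda* = (12.875)
  f(x*)   = 30.4375

x* = (2, 0.625), lambda* = (12.875)


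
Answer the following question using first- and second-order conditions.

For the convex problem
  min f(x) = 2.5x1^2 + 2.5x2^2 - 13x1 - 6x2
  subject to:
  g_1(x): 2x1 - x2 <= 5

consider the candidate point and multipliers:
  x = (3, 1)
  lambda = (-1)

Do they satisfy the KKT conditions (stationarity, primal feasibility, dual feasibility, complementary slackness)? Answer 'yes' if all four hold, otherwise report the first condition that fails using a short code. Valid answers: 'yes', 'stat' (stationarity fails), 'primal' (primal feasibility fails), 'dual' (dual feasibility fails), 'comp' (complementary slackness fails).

Gradient of f: grad f(x) = Q x + c = (2, -1)
Constraint values g_i(x) = a_i^T x - b_i:
  g_1((3, 1)) = 0
Stationarity residual: grad f(x) + sum_i lambda_i a_i = (0, 0)
  -> stationarity OK
Primal feasibility (all g_i <= 0): OK
Dual feasibility (all lambda_i >= 0): FAILS
Complementary slackness (lambda_i * g_i(x) = 0 for all i): OK

Verdict: the first failing condition is dual_feasibility -> dual.

dual


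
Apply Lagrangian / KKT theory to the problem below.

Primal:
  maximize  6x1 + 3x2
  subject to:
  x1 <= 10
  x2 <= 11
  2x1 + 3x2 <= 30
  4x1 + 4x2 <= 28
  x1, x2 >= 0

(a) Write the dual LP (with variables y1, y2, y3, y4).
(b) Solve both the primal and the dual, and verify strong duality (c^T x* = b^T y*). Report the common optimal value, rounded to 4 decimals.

The standard primal-dual pair for 'max c^T x s.t. A x <= b, x >= 0' is:
  Dual:  min b^T y  s.t.  A^T y >= c,  y >= 0.

So the dual LP is:
  minimize  10y1 + 11y2 + 30y3 + 28y4
  subject to:
    y1 + 2y3 + 4y4 >= 6
    y2 + 3y3 + 4y4 >= 3
    y1, y2, y3, y4 >= 0

Solving the primal: x* = (7, 0).
  primal value c^T x* = 42.
Solving the dual: y* = (0, 0, 0, 1.5).
  dual value b^T y* = 42.
Strong duality: c^T x* = b^T y*. Confirmed.

42


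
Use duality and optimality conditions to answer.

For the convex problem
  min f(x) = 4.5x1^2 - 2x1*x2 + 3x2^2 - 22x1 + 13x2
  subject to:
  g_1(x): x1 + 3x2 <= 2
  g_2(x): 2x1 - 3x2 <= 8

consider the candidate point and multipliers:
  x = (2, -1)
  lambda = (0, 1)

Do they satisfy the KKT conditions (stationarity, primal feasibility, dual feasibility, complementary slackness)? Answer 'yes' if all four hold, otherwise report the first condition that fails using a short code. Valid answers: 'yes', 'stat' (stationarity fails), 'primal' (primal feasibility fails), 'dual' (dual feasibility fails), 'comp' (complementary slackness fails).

Gradient of f: grad f(x) = Q x + c = (-2, 3)
Constraint values g_i(x) = a_i^T x - b_i:
  g_1((2, -1)) = -3
  g_2((2, -1)) = -1
Stationarity residual: grad f(x) + sum_i lambda_i a_i = (0, 0)
  -> stationarity OK
Primal feasibility (all g_i <= 0): OK
Dual feasibility (all lambda_i >= 0): OK
Complementary slackness (lambda_i * g_i(x) = 0 for all i): FAILS

Verdict: the first failing condition is complementary_slackness -> comp.

comp


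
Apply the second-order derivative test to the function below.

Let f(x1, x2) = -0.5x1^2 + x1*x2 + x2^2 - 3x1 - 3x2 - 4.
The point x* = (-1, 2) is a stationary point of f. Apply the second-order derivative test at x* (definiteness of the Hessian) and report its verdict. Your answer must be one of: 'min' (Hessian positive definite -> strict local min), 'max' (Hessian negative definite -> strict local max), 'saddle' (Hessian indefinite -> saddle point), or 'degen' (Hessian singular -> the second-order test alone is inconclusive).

Compute the Hessian H = grad^2 f:
  H = [[-1, 1], [1, 2]]
Verify stationarity: grad f(x*) = H x* + g = (0, 0).
Eigenvalues of H: -1.3028, 2.3028.
Eigenvalues have mixed signs, so H is indefinite -> x* is a saddle point.

saddle


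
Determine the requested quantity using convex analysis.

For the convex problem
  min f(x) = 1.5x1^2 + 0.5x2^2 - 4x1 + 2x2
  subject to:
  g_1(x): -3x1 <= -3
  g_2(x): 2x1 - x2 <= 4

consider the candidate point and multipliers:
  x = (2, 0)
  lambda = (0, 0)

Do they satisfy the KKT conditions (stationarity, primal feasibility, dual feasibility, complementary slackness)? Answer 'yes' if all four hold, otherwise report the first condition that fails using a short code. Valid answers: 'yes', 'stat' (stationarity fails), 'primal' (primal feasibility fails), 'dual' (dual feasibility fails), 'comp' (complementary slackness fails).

Gradient of f: grad f(x) = Q x + c = (2, 2)
Constraint values g_i(x) = a_i^T x - b_i:
  g_1((2, 0)) = -3
  g_2((2, 0)) = 0
Stationarity residual: grad f(x) + sum_i lambda_i a_i = (2, 2)
  -> stationarity FAILS
Primal feasibility (all g_i <= 0): OK
Dual feasibility (all lambda_i >= 0): OK
Complementary slackness (lambda_i * g_i(x) = 0 for all i): OK

Verdict: the first failing condition is stationarity -> stat.

stat


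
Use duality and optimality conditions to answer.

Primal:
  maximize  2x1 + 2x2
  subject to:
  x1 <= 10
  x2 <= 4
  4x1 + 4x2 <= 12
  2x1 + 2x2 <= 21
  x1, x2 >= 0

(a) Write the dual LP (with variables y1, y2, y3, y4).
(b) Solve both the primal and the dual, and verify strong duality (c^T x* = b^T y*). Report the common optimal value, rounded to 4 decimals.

The standard primal-dual pair for 'max c^T x s.t. A x <= b, x >= 0' is:
  Dual:  min b^T y  s.t.  A^T y >= c,  y >= 0.

So the dual LP is:
  minimize  10y1 + 4y2 + 12y3 + 21y4
  subject to:
    y1 + 4y3 + 2y4 >= 2
    y2 + 4y3 + 2y4 >= 2
    y1, y2, y3, y4 >= 0

Solving the primal: x* = (3, 0).
  primal value c^T x* = 6.
Solving the dual: y* = (0, 0, 0.5, 0).
  dual value b^T y* = 6.
Strong duality: c^T x* = b^T y*. Confirmed.

6


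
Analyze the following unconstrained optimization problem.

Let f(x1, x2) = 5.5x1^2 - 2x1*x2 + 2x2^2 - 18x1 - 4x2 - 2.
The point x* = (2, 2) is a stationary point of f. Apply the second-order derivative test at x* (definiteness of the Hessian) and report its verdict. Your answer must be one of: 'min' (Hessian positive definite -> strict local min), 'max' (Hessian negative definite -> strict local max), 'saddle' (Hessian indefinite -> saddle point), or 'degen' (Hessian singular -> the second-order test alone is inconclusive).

Compute the Hessian H = grad^2 f:
  H = [[11, -2], [-2, 4]]
Verify stationarity: grad f(x*) = H x* + g = (0, 0).
Eigenvalues of H: 3.4689, 11.5311.
Both eigenvalues > 0, so H is positive definite -> x* is a strict local min.

min


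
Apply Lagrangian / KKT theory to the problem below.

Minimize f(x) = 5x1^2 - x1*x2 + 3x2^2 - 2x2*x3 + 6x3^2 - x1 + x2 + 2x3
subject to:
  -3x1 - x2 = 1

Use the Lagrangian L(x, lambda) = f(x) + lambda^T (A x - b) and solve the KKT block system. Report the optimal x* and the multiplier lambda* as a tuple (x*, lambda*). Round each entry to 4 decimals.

Form the Lagrangian:
  L(x, lambda) = (1/2) x^T Q x + c^T x + lambda^T (A x - b)
Stationarity (grad_x L = 0): Q x + c + A^T lambda = 0.
Primal feasibility: A x = b.

This gives the KKT block system:
  [ Q   A^T ] [ x     ]   [-c ]
  [ A    0  ] [ lambda ] = [ b ]

Solving the linear system:
  x*      = (-0.194, -0.4179, -0.2363)
  lambda* = (-0.8408)
  f(x*)   = 0.0721

x* = (-0.194, -0.4179, -0.2363), lambda* = (-0.8408)


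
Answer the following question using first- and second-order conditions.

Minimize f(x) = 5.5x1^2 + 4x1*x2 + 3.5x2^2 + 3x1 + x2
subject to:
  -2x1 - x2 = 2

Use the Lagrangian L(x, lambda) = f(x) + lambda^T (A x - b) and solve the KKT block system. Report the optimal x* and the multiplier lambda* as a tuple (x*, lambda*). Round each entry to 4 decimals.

Form the Lagrangian:
  L(x, lambda) = (1/2) x^T Q x + c^T x + lambda^T (A x - b)
Stationarity (grad_x L = 0): Q x + c + A^T lambda = 0.
Primal feasibility: A x = b.

This gives the KKT block system:
  [ Q   A^T ] [ x     ]   [-c ]
  [ A    0  ] [ lambda ] = [ b ]

Solving the linear system:
  x*      = (-0.913, -0.1739)
  lambda* = (-3.8696)
  f(x*)   = 2.413

x* = (-0.913, -0.1739), lambda* = (-3.8696)
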